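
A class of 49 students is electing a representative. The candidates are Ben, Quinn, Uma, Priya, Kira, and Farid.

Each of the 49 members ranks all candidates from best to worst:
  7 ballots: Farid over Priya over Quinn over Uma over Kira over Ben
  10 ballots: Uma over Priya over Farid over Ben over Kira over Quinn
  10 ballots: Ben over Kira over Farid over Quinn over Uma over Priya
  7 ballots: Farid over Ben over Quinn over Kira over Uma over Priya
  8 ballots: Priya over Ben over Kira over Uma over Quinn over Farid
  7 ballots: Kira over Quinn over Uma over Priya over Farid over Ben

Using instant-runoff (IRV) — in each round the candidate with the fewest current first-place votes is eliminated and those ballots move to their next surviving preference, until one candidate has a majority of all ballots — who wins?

Ben

Round 1: Ben 10, Quinn 0, Uma 10, Priya 8, Kira 7, Farid 14. Quinn eliminated.
Round 2: Ben 10, Uma 10, Priya 8, Kira 7, Farid 14. Kira eliminated.
Round 3: Ben 10, Uma 17, Priya 8, Farid 14. Priya eliminated.
Round 4: Ben 18, Uma 17, Farid 14. Farid eliminated.
Round 5: Ben 25, Uma 24. Ben has a majority (≥25).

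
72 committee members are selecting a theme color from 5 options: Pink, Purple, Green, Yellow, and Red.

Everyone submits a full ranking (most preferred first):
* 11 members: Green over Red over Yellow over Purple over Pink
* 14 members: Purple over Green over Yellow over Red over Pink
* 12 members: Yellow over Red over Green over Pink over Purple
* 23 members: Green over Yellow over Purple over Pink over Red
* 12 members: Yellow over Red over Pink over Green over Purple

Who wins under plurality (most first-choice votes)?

First-place votes: Pink 0, Purple 14, Green 34, Yellow 24, Red 0.

Green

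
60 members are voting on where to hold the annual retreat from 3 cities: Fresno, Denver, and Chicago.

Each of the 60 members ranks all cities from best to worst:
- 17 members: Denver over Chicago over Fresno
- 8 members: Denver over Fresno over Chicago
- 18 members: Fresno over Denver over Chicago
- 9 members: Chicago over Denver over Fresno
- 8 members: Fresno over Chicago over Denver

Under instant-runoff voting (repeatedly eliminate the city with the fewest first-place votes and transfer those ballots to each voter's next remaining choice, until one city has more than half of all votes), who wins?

Denver

Round 1: Fresno 26, Denver 25, Chicago 9. Chicago eliminated.
Round 2: Fresno 26, Denver 34. Denver has a majority (≥31).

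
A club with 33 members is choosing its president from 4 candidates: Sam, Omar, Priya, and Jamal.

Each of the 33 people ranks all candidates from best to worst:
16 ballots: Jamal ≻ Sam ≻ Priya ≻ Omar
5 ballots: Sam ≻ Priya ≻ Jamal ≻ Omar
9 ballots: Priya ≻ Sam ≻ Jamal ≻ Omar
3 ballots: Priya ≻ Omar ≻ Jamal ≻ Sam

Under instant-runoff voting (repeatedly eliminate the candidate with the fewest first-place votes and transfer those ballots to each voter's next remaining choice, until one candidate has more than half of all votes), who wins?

Priya

Round 1: Sam 5, Omar 0, Priya 12, Jamal 16. Omar eliminated.
Round 2: Sam 5, Priya 12, Jamal 16. Sam eliminated.
Round 3: Priya 17, Jamal 16. Priya has a majority (≥17).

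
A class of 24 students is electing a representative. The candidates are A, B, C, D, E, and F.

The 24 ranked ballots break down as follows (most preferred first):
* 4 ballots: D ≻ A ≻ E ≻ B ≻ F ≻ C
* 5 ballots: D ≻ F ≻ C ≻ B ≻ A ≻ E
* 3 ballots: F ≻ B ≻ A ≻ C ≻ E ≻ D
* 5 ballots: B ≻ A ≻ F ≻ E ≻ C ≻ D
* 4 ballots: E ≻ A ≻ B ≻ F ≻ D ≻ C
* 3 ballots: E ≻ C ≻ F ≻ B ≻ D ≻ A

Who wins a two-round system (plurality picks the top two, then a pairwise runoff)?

Round 1 first-place votes: A 0, B 5, C 0, D 9, E 7, F 3. D and E advance.
Runoff: D is ranked above E on 9 ballots, E above D on 15.

E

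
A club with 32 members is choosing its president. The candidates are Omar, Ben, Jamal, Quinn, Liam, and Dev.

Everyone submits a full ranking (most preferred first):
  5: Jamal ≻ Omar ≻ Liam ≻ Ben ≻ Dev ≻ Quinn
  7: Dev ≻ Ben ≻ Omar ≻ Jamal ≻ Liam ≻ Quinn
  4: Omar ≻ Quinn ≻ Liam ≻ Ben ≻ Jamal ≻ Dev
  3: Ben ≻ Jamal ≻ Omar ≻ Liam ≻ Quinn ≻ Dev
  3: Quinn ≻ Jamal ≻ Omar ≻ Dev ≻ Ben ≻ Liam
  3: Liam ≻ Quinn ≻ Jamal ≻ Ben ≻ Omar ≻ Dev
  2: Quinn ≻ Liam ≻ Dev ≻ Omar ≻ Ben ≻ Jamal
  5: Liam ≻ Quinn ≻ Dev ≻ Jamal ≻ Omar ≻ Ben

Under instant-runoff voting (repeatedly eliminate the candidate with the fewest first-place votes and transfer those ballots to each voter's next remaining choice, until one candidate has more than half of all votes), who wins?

Round 1: Omar 4, Ben 3, Jamal 5, Quinn 5, Liam 8, Dev 7. Ben eliminated.
Round 2: Omar 4, Jamal 8, Quinn 5, Liam 8, Dev 7. Omar eliminated.
Round 3: Jamal 8, Quinn 9, Liam 8, Dev 7. Dev eliminated.
Round 4: Jamal 15, Quinn 9, Liam 8. Liam eliminated.
Round 5: Jamal 15, Quinn 17. Quinn has a majority (≥17).

Quinn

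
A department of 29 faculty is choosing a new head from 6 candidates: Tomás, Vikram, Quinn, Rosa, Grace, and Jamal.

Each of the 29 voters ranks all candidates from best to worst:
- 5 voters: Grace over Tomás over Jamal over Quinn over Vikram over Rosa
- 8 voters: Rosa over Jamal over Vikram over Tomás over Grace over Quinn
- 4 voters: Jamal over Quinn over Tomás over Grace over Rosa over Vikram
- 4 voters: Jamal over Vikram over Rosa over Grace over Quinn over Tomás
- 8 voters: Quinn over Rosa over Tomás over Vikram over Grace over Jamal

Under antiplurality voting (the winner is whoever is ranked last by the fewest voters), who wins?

Grace

Last-place votes: Tomás 4, Vikram 4, Quinn 8, Rosa 5, Grace 0, Jamal 8.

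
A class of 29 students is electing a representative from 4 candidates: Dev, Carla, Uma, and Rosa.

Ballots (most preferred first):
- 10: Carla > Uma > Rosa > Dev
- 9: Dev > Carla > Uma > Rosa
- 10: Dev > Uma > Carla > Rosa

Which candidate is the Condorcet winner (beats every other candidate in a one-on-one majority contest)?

Dev

Dev vs Carla: 19–10
Dev vs Uma: 19–10
Dev vs Rosa: 19–10
Dev beats every other candidate.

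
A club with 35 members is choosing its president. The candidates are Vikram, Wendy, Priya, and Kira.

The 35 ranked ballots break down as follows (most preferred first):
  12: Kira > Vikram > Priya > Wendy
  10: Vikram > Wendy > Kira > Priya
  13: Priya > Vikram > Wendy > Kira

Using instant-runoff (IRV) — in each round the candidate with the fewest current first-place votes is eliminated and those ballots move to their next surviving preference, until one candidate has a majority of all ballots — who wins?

Kira

Round 1: Vikram 10, Wendy 0, Priya 13, Kira 12. Wendy eliminated.
Round 2: Vikram 10, Priya 13, Kira 12. Vikram eliminated.
Round 3: Priya 13, Kira 22. Kira has a majority (≥18).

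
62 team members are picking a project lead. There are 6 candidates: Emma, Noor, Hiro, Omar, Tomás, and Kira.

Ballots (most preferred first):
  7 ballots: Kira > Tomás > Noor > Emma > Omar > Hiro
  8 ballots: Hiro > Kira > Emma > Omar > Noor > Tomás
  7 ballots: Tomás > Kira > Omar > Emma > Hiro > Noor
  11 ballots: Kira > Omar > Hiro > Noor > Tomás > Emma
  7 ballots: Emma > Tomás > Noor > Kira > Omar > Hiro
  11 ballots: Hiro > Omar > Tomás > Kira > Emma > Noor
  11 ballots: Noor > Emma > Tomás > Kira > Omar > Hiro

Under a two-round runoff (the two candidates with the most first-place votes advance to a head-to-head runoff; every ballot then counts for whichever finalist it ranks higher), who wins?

Kira

Round 1 first-place votes: Emma 7, Noor 11, Hiro 19, Omar 0, Tomás 7, Kira 18. Hiro and Kira advance.
Runoff: Hiro is ranked above Kira on 19 ballots, Kira above Hiro on 43.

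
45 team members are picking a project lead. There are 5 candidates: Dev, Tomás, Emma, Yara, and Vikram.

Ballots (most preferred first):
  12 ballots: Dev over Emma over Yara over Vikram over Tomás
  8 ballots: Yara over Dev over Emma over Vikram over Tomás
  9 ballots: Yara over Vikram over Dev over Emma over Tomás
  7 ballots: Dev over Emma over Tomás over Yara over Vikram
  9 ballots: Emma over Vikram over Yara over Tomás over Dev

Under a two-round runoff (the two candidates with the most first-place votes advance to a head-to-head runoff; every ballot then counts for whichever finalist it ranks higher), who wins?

Yara

Round 1 first-place votes: Dev 19, Tomás 0, Emma 9, Yara 17, Vikram 0. Dev and Yara advance.
Runoff: Dev is ranked above Yara on 19 ballots, Yara above Dev on 26.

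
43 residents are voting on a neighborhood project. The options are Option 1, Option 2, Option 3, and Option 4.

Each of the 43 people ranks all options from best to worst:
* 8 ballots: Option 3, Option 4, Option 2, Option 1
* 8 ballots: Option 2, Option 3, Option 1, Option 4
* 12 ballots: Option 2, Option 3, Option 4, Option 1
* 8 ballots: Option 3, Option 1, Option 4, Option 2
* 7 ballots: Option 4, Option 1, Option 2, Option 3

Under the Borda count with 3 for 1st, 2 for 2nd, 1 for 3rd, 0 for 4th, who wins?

Option 3

Option 1: 8×0 + 8×1 + 12×0 + 8×2 + 7×2 = 38
Option 2: 8×1 + 8×3 + 12×3 + 8×0 + 7×1 = 75
Option 3: 8×3 + 8×2 + 12×2 + 8×3 + 7×0 = 88
Option 4: 8×2 + 8×0 + 12×1 + 8×1 + 7×3 = 57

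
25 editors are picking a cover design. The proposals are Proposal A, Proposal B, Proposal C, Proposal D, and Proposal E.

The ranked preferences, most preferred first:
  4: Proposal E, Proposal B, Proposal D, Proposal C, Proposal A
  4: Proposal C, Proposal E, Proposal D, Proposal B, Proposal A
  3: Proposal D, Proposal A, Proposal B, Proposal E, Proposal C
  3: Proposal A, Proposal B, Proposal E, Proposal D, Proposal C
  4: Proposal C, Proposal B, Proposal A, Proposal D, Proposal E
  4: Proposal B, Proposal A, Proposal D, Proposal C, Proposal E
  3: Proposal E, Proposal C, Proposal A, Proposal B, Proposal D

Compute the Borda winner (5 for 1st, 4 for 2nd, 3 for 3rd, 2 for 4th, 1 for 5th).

Proposal A: 4×1 + 4×1 + 3×4 + 3×5 + 4×3 + 4×4 + 3×3 = 72
Proposal B: 4×4 + 4×2 + 3×3 + 3×4 + 4×4 + 4×5 + 3×2 = 87
Proposal C: 4×2 + 4×5 + 3×1 + 3×1 + 4×5 + 4×2 + 3×4 = 74
Proposal D: 4×3 + 4×3 + 3×5 + 3×2 + 4×2 + 4×3 + 3×1 = 68
Proposal E: 4×5 + 4×4 + 3×2 + 3×3 + 4×1 + 4×1 + 3×5 = 74

Proposal B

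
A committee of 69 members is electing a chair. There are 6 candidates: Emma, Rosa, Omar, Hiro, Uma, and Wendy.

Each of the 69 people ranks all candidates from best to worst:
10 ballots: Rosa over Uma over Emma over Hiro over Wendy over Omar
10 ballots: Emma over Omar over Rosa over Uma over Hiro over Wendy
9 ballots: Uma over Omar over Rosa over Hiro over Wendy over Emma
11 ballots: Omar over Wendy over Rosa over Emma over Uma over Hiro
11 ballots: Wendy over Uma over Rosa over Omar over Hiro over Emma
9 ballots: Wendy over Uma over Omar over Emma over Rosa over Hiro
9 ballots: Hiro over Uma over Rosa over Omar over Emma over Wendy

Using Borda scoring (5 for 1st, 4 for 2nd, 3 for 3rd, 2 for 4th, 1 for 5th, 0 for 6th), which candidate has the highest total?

Emma: 10×3 + 10×5 + 9×0 + 11×2 + 11×0 + 9×2 + 9×1 = 129
Rosa: 10×5 + 10×3 + 9×3 + 11×3 + 11×3 + 9×1 + 9×3 = 209
Omar: 10×0 + 10×4 + 9×4 + 11×5 + 11×2 + 9×3 + 9×2 = 198
Hiro: 10×2 + 10×1 + 9×2 + 11×0 + 11×1 + 9×0 + 9×5 = 104
Uma: 10×4 + 10×2 + 9×5 + 11×1 + 11×4 + 9×4 + 9×4 = 232
Wendy: 10×1 + 10×0 + 9×1 + 11×4 + 11×5 + 9×5 + 9×0 = 163

Uma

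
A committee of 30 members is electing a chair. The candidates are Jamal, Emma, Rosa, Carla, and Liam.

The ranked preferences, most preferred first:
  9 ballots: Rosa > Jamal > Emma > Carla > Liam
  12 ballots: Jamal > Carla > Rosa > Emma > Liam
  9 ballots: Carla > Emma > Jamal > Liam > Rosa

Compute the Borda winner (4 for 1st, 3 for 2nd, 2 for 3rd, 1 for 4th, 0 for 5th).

Jamal

Jamal: 9×3 + 12×4 + 9×2 = 93
Emma: 9×2 + 12×1 + 9×3 = 57
Rosa: 9×4 + 12×2 + 9×0 = 60
Carla: 9×1 + 12×3 + 9×4 = 81
Liam: 9×0 + 12×0 + 9×1 = 9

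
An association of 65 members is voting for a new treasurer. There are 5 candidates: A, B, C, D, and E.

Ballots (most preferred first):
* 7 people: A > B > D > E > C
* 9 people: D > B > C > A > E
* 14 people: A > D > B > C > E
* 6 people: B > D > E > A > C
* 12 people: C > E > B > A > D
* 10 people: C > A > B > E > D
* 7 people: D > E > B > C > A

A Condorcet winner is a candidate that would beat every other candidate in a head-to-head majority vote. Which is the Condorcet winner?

B

B vs A: 34–31
B vs C: 43–22
B vs D: 35–30
B vs E: 46–19
B beats every other candidate.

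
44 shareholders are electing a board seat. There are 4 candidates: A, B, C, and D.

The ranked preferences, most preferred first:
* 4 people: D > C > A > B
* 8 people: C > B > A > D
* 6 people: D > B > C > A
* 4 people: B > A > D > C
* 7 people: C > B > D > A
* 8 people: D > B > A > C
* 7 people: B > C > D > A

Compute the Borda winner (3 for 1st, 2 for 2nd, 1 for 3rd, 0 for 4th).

A: 4×1 + 8×1 + 6×0 + 4×2 + 7×0 + 8×1 + 7×0 = 28
B: 4×0 + 8×2 + 6×2 + 4×3 + 7×2 + 8×2 + 7×3 = 91
C: 4×2 + 8×3 + 6×1 + 4×0 + 7×3 + 8×0 + 7×2 = 73
D: 4×3 + 8×0 + 6×3 + 4×1 + 7×1 + 8×3 + 7×1 = 72

B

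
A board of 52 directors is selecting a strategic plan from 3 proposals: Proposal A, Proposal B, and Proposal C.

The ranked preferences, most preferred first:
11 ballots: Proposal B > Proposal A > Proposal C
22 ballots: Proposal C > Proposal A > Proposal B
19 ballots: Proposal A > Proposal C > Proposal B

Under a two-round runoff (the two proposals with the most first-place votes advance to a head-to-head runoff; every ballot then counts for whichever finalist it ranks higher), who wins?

Round 1 first-place votes: Proposal A 19, Proposal B 11, Proposal C 22. Proposal C and Proposal A advance.
Runoff: Proposal C is ranked above Proposal A on 22 ballots, Proposal A above Proposal C on 30.

Proposal A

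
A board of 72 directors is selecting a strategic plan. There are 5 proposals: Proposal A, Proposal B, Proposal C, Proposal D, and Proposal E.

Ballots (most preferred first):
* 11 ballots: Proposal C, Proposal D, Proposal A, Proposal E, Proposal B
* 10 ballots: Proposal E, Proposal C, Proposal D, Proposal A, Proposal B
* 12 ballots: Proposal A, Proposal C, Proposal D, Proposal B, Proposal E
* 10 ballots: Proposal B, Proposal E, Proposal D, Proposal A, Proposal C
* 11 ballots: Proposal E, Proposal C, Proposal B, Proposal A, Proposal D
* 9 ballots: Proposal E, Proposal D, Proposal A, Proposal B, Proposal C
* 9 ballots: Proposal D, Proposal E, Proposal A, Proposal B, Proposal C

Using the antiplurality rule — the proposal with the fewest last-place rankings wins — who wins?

Last-place votes: Proposal A 0, Proposal B 21, Proposal C 28, Proposal D 11, Proposal E 12.

Proposal A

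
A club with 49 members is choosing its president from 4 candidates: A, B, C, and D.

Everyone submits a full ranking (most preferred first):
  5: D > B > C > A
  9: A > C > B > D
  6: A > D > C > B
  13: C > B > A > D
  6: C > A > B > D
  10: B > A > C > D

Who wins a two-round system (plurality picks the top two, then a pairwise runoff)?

A

Round 1 first-place votes: A 15, B 10, C 19, D 5. C and A advance.
Runoff: C is ranked above A on 24 ballots, A above C on 25.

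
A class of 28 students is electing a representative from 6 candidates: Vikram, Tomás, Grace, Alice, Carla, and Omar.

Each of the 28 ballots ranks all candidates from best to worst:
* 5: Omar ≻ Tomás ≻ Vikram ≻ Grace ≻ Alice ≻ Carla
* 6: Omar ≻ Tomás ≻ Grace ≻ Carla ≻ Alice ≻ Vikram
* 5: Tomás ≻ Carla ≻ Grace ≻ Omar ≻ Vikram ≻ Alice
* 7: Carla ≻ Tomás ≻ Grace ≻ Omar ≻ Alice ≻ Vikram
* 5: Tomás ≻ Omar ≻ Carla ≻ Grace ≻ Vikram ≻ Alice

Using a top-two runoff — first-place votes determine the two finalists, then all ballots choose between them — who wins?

Round 1 first-place votes: Vikram 0, Tomás 10, Grace 0, Alice 0, Carla 7, Omar 11. Omar and Tomás advance.
Runoff: Omar is ranked above Tomás on 11 ballots, Tomás above Omar on 17.

Tomás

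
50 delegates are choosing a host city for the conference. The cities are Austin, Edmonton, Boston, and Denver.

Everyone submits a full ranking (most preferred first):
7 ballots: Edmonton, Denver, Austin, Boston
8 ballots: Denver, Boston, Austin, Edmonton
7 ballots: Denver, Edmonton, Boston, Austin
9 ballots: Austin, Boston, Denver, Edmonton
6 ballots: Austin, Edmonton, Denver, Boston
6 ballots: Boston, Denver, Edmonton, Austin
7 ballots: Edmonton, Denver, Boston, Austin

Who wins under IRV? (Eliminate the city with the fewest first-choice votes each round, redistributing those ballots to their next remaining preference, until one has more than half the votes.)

Round 1: Austin 15, Edmonton 14, Boston 6, Denver 15. Boston eliminated.
Round 2: Austin 15, Edmonton 14, Denver 21. Edmonton eliminated.
Round 3: Austin 15, Denver 35. Denver has a majority (≥26).

Denver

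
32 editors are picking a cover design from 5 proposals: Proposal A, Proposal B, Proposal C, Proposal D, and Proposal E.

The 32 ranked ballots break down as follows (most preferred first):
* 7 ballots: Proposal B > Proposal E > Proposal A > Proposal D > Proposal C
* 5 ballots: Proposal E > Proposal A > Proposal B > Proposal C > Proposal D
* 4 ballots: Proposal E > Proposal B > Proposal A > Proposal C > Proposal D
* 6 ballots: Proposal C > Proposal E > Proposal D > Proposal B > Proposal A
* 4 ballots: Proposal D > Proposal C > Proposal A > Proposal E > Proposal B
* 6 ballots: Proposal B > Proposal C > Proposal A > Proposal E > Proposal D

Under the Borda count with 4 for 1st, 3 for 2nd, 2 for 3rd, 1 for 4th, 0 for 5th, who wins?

Proposal A: 7×2 + 5×3 + 4×2 + 6×0 + 4×2 + 6×2 = 57
Proposal B: 7×4 + 5×2 + 4×3 + 6×1 + 4×0 + 6×4 = 80
Proposal C: 7×0 + 5×1 + 4×1 + 6×4 + 4×3 + 6×3 = 63
Proposal D: 7×1 + 5×0 + 4×0 + 6×2 + 4×4 + 6×0 = 35
Proposal E: 7×3 + 5×4 + 4×4 + 6×3 + 4×1 + 6×1 = 85

Proposal E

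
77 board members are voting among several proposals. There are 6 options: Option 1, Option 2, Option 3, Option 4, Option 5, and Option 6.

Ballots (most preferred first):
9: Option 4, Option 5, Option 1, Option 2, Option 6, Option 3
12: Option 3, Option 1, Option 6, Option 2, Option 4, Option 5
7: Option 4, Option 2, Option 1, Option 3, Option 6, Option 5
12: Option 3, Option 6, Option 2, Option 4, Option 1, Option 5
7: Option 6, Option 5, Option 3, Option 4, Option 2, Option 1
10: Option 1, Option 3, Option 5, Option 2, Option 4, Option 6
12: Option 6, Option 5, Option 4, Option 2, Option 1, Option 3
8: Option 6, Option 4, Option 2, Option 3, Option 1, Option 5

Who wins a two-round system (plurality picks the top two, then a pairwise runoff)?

Round 1 first-place votes: Option 1 10, Option 2 0, Option 3 24, Option 4 16, Option 5 0, Option 6 27. Option 6 and Option 3 advance.
Runoff: Option 6 is ranked above Option 3 on 36 ballots, Option 3 above Option 6 on 41.

Option 3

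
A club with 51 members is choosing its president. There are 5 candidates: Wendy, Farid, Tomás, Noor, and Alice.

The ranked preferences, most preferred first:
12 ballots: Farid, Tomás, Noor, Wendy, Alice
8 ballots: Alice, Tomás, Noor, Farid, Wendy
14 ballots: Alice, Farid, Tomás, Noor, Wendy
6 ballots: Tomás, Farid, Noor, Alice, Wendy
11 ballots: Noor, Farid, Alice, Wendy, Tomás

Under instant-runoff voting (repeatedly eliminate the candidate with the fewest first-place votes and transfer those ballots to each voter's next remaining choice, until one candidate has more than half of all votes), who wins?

Farid

Round 1: Wendy 0, Farid 12, Tomás 6, Noor 11, Alice 22. Wendy eliminated.
Round 2: Farid 12, Tomás 6, Noor 11, Alice 22. Tomás eliminated.
Round 3: Farid 18, Noor 11, Alice 22. Noor eliminated.
Round 4: Farid 29, Alice 22. Farid has a majority (≥26).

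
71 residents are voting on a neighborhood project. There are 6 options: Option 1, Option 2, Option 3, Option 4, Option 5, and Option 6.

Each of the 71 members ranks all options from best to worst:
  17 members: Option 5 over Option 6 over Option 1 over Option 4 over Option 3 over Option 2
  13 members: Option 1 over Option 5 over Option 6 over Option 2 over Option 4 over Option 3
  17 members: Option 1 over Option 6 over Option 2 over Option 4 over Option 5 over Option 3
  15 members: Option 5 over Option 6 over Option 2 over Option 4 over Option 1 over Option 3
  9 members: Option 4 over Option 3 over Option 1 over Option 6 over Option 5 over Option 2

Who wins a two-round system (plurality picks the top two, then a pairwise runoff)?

Round 1 first-place votes: Option 1 30, Option 2 0, Option 3 0, Option 4 9, Option 5 32, Option 6 0. Option 5 and Option 1 advance.
Runoff: Option 5 is ranked above Option 1 on 32 ballots, Option 1 above Option 5 on 39.

Option 1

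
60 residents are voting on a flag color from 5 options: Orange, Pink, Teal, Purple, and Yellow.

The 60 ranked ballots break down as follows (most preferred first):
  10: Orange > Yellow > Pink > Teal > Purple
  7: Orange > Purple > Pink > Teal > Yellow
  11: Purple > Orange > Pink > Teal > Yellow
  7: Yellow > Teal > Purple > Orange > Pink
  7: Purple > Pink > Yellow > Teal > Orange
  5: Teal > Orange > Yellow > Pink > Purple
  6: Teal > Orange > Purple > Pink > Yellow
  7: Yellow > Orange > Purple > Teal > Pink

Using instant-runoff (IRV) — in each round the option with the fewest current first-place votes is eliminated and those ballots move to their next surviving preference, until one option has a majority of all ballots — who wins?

Orange

Round 1: Orange 17, Pink 0, Teal 11, Purple 18, Yellow 14. Pink eliminated.
Round 2: Orange 17, Teal 11, Purple 18, Yellow 14. Teal eliminated.
Round 3: Orange 28, Purple 18, Yellow 14. Yellow eliminated.
Round 4: Orange 35, Purple 25. Orange has a majority (≥31).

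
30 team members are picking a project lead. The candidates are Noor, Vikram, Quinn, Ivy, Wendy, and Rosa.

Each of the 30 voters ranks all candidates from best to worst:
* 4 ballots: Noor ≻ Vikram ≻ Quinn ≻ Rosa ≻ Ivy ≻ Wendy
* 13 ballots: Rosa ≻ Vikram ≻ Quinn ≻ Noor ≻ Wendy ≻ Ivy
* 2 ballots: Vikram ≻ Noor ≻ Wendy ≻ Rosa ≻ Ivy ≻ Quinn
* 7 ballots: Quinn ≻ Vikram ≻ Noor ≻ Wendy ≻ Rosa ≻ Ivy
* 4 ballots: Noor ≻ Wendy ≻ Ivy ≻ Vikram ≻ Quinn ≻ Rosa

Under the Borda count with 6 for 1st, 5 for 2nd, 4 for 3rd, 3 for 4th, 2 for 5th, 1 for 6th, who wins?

Vikram

Noor: 4×6 + 13×3 + 2×5 + 7×4 + 4×6 = 125
Vikram: 4×5 + 13×5 + 2×6 + 7×5 + 4×3 = 144
Quinn: 4×4 + 13×4 + 2×1 + 7×6 + 4×2 = 120
Ivy: 4×2 + 13×1 + 2×2 + 7×1 + 4×4 = 48
Wendy: 4×1 + 13×2 + 2×4 + 7×3 + 4×5 = 79
Rosa: 4×3 + 13×6 + 2×3 + 7×2 + 4×1 = 114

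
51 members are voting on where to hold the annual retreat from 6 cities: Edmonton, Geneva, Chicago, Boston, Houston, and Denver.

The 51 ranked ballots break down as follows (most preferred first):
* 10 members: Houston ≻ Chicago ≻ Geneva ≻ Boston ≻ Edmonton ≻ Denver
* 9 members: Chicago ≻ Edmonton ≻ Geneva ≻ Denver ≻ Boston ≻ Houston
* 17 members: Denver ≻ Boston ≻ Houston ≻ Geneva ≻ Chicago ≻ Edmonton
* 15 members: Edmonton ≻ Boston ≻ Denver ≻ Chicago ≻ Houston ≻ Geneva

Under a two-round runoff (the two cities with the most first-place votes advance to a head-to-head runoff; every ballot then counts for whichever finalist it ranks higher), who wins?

Round 1 first-place votes: Edmonton 15, Geneva 0, Chicago 9, Boston 0, Houston 10, Denver 17. Denver and Edmonton advance.
Runoff: Denver is ranked above Edmonton on 17 ballots, Edmonton above Denver on 34.

Edmonton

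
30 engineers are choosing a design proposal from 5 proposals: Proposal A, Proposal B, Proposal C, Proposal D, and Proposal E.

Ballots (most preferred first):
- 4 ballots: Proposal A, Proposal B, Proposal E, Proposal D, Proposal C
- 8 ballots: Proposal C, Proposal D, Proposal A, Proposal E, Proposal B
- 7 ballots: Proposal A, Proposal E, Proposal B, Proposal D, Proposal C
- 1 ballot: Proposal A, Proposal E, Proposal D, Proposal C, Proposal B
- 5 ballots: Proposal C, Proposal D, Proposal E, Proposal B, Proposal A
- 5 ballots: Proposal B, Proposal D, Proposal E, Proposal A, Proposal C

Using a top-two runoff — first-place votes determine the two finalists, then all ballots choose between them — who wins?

Round 1 first-place votes: Proposal A 12, Proposal B 5, Proposal C 13, Proposal D 0, Proposal E 0. Proposal C and Proposal A advance.
Runoff: Proposal C is ranked above Proposal A on 13 ballots, Proposal A above Proposal C on 17.

Proposal A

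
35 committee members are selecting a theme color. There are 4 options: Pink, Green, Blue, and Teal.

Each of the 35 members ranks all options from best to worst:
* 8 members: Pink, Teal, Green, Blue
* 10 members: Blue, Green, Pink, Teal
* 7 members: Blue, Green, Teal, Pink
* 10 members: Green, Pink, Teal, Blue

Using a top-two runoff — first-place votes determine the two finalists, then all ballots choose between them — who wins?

Green

Round 1 first-place votes: Pink 8, Green 10, Blue 17, Teal 0. Blue and Green advance.
Runoff: Blue is ranked above Green on 17 ballots, Green above Blue on 18.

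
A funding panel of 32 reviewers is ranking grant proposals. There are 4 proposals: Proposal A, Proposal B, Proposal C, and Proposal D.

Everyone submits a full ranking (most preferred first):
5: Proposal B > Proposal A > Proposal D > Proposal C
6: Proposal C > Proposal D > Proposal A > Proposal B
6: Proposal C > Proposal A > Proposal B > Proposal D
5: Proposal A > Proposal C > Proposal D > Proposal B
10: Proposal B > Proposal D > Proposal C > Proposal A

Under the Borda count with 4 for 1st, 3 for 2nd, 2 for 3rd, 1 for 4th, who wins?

Proposal A: 5×3 + 6×2 + 6×3 + 5×4 + 10×1 = 75
Proposal B: 5×4 + 6×1 + 6×2 + 5×1 + 10×4 = 83
Proposal C: 5×1 + 6×4 + 6×4 + 5×3 + 10×2 = 88
Proposal D: 5×2 + 6×3 + 6×1 + 5×2 + 10×3 = 74

Proposal C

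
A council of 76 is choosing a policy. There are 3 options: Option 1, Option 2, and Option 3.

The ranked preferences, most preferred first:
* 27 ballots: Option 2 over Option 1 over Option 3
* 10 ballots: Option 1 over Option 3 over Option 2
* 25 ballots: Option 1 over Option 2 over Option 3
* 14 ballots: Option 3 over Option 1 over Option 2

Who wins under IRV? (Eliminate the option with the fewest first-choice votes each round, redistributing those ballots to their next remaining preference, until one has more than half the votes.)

Option 1

Round 1: Option 1 35, Option 2 27, Option 3 14. Option 3 eliminated.
Round 2: Option 1 49, Option 2 27. Option 1 has a majority (≥39).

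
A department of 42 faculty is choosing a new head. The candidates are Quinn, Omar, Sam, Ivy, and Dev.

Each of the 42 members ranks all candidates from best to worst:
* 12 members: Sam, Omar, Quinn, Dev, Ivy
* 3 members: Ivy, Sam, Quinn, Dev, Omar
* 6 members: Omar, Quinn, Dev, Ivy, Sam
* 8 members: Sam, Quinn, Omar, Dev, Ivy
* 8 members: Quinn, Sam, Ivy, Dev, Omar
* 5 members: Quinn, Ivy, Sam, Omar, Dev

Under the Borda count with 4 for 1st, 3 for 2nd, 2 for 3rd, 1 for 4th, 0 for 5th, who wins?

Quinn

Quinn: 12×2 + 3×2 + 6×3 + 8×3 + 8×4 + 5×4 = 124
Omar: 12×3 + 3×0 + 6×4 + 8×2 + 8×0 + 5×1 = 81
Sam: 12×4 + 3×3 + 6×0 + 8×4 + 8×3 + 5×2 = 123
Ivy: 12×0 + 3×4 + 6×1 + 8×0 + 8×2 + 5×3 = 49
Dev: 12×1 + 3×1 + 6×2 + 8×1 + 8×1 + 5×0 = 43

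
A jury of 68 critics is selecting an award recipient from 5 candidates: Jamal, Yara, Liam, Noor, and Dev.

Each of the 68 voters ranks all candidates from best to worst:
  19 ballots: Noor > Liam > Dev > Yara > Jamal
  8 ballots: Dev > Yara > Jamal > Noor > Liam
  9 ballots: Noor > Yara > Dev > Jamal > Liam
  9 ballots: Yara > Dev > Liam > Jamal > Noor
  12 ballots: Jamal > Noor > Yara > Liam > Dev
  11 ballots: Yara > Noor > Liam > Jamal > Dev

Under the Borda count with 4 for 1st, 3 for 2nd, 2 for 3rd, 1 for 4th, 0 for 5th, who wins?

Noor

Jamal: 19×0 + 8×2 + 9×1 + 9×1 + 12×4 + 11×1 = 93
Yara: 19×1 + 8×3 + 9×3 + 9×4 + 12×2 + 11×4 = 174
Liam: 19×3 + 8×0 + 9×0 + 9×2 + 12×1 + 11×2 = 109
Noor: 19×4 + 8×1 + 9×4 + 9×0 + 12×3 + 11×3 = 189
Dev: 19×2 + 8×4 + 9×2 + 9×3 + 12×0 + 11×0 = 115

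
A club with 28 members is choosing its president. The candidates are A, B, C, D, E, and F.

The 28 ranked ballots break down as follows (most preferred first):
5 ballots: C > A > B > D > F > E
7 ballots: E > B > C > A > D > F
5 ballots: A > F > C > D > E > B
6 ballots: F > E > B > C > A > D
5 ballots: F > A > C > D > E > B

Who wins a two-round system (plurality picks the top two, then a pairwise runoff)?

Round 1 first-place votes: A 5, B 0, C 5, D 0, E 7, F 11. F and E advance.
Runoff: F is ranked above E on 21 ballots, E above F on 7.

F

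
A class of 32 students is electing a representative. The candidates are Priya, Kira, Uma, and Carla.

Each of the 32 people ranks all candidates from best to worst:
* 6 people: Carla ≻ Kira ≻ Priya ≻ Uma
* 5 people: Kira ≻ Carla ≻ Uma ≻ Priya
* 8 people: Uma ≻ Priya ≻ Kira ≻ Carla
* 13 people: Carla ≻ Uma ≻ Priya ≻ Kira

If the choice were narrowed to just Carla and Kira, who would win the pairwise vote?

Carla

Carla is ranked above Kira on 19 ballots; Kira above Carla on 13.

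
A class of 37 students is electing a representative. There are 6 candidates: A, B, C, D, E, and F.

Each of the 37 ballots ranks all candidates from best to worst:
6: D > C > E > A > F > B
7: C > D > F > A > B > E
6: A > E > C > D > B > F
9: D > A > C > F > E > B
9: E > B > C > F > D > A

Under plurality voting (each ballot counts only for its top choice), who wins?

First-place votes: A 6, B 0, C 7, D 15, E 9, F 0.

D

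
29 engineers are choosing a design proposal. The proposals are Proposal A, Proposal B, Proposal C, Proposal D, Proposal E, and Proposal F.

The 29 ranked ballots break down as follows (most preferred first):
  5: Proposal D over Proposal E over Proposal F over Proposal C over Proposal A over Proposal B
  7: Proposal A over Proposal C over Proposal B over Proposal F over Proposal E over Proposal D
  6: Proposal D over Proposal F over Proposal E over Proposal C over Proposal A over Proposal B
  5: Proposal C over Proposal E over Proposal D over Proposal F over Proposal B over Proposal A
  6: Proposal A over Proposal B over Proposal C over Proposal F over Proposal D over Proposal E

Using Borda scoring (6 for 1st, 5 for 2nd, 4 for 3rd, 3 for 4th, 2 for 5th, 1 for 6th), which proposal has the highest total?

Proposal A: 5×2 + 7×6 + 6×2 + 5×1 + 6×6 = 105
Proposal B: 5×1 + 7×4 + 6×1 + 5×2 + 6×5 = 79
Proposal C: 5×3 + 7×5 + 6×3 + 5×6 + 6×4 = 122
Proposal D: 5×6 + 7×1 + 6×6 + 5×4 + 6×2 = 105
Proposal E: 5×5 + 7×2 + 6×4 + 5×5 + 6×1 = 94
Proposal F: 5×4 + 7×3 + 6×5 + 5×3 + 6×3 = 104

Proposal C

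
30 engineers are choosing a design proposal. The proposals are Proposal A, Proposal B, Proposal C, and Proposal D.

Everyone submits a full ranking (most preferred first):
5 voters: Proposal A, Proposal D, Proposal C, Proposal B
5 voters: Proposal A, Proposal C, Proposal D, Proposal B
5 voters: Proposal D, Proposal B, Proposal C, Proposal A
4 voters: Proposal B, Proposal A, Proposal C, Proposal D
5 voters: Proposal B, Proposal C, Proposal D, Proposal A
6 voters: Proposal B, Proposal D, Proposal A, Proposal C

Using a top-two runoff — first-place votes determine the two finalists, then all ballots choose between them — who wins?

Round 1 first-place votes: Proposal A 10, Proposal B 15, Proposal C 0, Proposal D 5. Proposal B and Proposal A advance.
Runoff: Proposal B is ranked above Proposal A on 20 ballots, Proposal A above Proposal B on 10.

Proposal B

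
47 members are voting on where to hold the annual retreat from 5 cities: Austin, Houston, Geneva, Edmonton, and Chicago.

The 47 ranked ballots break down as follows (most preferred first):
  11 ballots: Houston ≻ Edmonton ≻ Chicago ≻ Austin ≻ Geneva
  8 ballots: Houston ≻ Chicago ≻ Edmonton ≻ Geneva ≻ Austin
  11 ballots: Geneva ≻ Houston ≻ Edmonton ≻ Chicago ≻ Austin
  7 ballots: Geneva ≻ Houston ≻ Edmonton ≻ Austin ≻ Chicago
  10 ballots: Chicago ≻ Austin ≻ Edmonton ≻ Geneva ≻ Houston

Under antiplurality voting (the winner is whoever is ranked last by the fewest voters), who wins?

Last-place votes: Austin 19, Houston 10, Geneva 11, Edmonton 0, Chicago 7.

Edmonton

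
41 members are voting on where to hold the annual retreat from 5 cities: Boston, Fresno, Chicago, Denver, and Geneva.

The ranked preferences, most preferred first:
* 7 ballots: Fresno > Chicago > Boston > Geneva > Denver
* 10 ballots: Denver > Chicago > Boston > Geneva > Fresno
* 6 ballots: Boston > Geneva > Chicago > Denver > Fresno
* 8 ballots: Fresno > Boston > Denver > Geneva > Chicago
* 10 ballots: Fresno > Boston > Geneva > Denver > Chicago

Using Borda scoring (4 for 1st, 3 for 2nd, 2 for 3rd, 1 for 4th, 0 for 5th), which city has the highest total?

Boston: 7×2 + 10×2 + 6×4 + 8×3 + 10×3 = 112
Fresno: 7×4 + 10×0 + 6×0 + 8×4 + 10×4 = 100
Chicago: 7×3 + 10×3 + 6×2 + 8×0 + 10×0 = 63
Denver: 7×0 + 10×4 + 6×1 + 8×2 + 10×1 = 72
Geneva: 7×1 + 10×1 + 6×3 + 8×1 + 10×2 = 63

Boston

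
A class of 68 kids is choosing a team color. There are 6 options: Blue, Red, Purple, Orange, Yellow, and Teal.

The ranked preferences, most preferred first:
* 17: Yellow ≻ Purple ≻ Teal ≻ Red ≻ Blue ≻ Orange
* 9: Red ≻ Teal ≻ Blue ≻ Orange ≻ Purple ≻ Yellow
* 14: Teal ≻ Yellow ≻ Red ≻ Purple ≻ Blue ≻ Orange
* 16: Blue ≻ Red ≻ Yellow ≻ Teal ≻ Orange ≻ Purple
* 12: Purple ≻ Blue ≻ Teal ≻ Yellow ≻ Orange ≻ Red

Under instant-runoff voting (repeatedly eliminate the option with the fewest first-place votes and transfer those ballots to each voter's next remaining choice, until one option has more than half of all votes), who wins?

Round 1: Blue 16, Red 9, Purple 12, Orange 0, Yellow 17, Teal 14. Orange eliminated.
Round 2: Blue 16, Red 9, Purple 12, Yellow 17, Teal 14. Red eliminated.
Round 3: Blue 16, Purple 12, Yellow 17, Teal 23. Purple eliminated.
Round 4: Blue 28, Yellow 17, Teal 23. Yellow eliminated.
Round 5: Blue 28, Teal 40. Teal has a majority (≥35).

Teal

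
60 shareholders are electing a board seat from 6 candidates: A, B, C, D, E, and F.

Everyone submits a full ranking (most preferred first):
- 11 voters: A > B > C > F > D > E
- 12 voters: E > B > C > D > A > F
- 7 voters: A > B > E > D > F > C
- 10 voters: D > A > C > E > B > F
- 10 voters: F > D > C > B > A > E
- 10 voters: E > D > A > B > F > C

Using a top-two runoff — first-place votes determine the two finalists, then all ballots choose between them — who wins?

Round 1 first-place votes: A 18, B 0, C 0, D 10, E 22, F 10. E and A advance.
Runoff: E is ranked above A on 22 ballots, A above E on 38.

A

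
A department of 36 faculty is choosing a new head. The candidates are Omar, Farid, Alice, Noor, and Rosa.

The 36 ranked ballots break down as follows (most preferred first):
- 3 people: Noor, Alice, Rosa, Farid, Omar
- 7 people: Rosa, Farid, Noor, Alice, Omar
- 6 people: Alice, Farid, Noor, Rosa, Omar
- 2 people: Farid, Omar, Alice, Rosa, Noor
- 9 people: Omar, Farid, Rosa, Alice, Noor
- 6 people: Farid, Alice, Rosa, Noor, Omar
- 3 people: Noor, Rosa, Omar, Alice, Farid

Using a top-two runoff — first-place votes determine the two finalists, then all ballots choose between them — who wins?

Farid

Round 1 first-place votes: Omar 9, Farid 8, Alice 6, Noor 6, Rosa 7. Omar and Farid advance.
Runoff: Omar is ranked above Farid on 12 ballots, Farid above Omar on 24.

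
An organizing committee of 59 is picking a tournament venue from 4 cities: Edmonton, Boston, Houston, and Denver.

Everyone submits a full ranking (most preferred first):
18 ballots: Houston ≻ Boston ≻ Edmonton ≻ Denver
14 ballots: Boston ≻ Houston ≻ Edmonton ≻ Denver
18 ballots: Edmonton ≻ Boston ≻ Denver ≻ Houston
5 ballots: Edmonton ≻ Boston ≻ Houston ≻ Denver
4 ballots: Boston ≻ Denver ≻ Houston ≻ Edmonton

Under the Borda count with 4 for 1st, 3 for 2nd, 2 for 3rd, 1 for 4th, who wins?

Boston

Edmonton: 18×2 + 14×2 + 18×4 + 5×4 + 4×1 = 160
Boston: 18×3 + 14×4 + 18×3 + 5×3 + 4×4 = 195
Houston: 18×4 + 14×3 + 18×1 + 5×2 + 4×2 = 150
Denver: 18×1 + 14×1 + 18×2 + 5×1 + 4×3 = 85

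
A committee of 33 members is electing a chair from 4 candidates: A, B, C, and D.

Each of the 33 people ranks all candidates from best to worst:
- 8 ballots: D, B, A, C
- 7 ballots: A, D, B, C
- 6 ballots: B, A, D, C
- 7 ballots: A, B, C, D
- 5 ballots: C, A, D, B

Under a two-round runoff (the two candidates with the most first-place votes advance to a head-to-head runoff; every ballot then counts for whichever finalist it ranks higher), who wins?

Round 1 first-place votes: A 14, B 6, C 5, D 8. A and D advance.
Runoff: A is ranked above D on 25 ballots, D above A on 8.

A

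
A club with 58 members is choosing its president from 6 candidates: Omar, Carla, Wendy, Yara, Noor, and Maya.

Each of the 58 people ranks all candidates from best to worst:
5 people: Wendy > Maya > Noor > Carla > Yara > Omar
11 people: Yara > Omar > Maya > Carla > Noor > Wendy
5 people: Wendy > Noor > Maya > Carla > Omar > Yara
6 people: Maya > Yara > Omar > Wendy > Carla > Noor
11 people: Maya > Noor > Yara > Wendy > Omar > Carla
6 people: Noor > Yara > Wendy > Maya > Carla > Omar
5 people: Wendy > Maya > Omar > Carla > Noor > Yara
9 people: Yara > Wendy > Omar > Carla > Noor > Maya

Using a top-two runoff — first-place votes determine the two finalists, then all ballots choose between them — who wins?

Maya

Round 1 first-place votes: Omar 0, Carla 0, Wendy 15, Yara 20, Noor 6, Maya 17. Yara and Maya advance.
Runoff: Yara is ranked above Maya on 26 ballots, Maya above Yara on 32.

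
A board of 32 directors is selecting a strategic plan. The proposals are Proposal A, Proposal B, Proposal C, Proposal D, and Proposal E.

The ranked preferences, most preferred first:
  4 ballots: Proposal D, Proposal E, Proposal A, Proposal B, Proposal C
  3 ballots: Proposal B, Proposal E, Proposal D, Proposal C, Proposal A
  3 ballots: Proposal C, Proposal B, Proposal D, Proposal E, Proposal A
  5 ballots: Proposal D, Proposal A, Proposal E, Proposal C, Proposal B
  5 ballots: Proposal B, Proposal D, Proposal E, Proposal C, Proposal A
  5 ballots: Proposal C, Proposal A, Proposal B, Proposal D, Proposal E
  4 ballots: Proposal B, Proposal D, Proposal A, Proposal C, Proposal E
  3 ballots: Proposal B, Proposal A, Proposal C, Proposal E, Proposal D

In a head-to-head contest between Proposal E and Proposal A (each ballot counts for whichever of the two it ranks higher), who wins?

Proposal A

Proposal E is ranked above Proposal A on 15 ballots; Proposal A above Proposal E on 17.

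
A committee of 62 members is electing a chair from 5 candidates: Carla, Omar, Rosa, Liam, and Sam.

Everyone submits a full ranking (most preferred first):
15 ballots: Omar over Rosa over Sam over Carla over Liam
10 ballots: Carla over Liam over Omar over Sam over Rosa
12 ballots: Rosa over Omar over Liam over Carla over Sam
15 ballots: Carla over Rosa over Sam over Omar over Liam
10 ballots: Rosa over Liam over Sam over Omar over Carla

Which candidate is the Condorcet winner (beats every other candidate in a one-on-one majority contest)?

Rosa

Rosa vs Carla: 37–25
Rosa vs Omar: 37–25
Rosa vs Liam: 52–10
Rosa vs Sam: 52–10
Rosa beats every other candidate.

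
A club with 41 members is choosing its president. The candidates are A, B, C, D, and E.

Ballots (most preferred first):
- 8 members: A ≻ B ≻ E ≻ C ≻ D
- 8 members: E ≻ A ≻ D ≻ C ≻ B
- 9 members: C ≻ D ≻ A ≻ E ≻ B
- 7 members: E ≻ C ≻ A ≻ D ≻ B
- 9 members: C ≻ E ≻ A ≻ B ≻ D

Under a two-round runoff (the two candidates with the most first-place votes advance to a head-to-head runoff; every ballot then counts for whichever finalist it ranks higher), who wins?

Round 1 first-place votes: A 8, B 0, C 18, D 0, E 15. C and E advance.
Runoff: C is ranked above E on 18 ballots, E above C on 23.

E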